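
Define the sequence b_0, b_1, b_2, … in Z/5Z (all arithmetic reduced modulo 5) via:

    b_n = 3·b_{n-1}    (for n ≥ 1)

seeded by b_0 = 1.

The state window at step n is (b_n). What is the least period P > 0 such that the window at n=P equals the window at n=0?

4

n=0: window = (1)
n=1: window = (3)
n=2: window = (4)
n=3: window = (2)
n=4: window = (1)
window at n=4 equals window at n=0 → period = 4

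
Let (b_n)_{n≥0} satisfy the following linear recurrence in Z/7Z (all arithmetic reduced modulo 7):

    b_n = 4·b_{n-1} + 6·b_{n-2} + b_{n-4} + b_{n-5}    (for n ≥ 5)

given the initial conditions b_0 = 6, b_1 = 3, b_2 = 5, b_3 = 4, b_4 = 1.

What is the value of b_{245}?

b_5 = 4·1 + 6·4 + 0·5 + 1·3 + 1·6 = 2
b_6 = 4·2 + 6·1 + 0·4 + 1·5 + 1·3 = 1
b_7 = 4·1 + 6·2 + 0·1 + 1·4 + 1·5 = 4
b_8 = 4·4 + 6·1 + 0·2 + 1·1 + 1·4 = 6
b_9 = 4·6 + 6·4 + 0·1 + 1·2 + 1·1 = 2
b_10 = 4·2 + 6·6 + 0·4 + 1·1 + 1·2 = 5
Continuing the recurrence:
  b_11 = 2;  b_12 = 6;  b_13 = 2;  b_14 = 2;  b_15 = 6;  b_16 = 2
  b_17 = 3;  b_18 = 0;  b_19 = 5;  b_20 = 0;  b_21 = 0;  b_22 = 3
  b_23 = 3;  b_24 = 0;  b_25 = 4;  b_26 = 5;  b_27 = 1;  b_28 = 2
  b_29 = 4;  b_30 = 2;  b_31 = 3;  b_32 = 6;  b_33 = 6;  b_34 = 3
  b_35 = 4;  b_36 = 1;  b_37 = 5;  b_38 = 0;  b_39 = 2;  b_40 = 6
  b_41 = 0;  b_42 = 6;  b_43 = 5;  b_44 = 1;  b_45 = 5;  b_46 = 4
  b_47 = 1;  b_48 = 6;  b_49 = 1;  b_50 = 0;  b_51 = 4;  b_52 = 2
  b_53 = 4;  b_54 = 1;  b_55 = 4;  b_56 = 0;  b_57 = 2;  b_58 = 6
  b_59 = 6;  b_60 = 1;  b_61 = 0;  b_62 = 0;  b_63 = 5;  b_64 = 6
  b_65 = 6;  b_66 = 4;  b_67 = 1;  b_68 = 4;  b_69 = 6;  b_70 = 2
  b_71 = 0;  b_72 = 3;  b_73 = 1;  b_74 = 2;  b_75 = 2;  b_76 = 2
  b_77 = 3;  b_78 = 6;  b_79 = 4;  b_80 = 0;  b_81 = 1;  b_82 = 6
  b_83 = 5;  b_84 = 4;  b_85 = 5;  b_86 = 2;  b_87 = 0;  b_88 = 0
  b_89 = 2;  b_90 = 1;  b_91 = 4;  b_92 = 1;  b_93 = 2;  b_94 = 3
  b_95 = 1;  b_96 = 6;  b_97 = 5;  b_98 = 5;  b_99 = 5;  b_100 = 1
  b_101 = 3;  b_102 = 0;  b_103 = 0;  b_104 = 6;  b_105 = 0;  b_106 = 4
  b_107 = 2;  b_108 = 3;  b_109 = 2;  b_110 = 2;  b_111 = 5;  b_112 = 2
  b_113 = 1;  b_114 = 6;  b_115 = 2;  b_116 = 2;  b_117 = 2;  b_118 = 6
  b_119 = 2;  b_120 = 6;  b_121 = 5;  b_122 = 1;  b_123 = 0;  b_124 = 0
  b_125 = 4;  b_126 = 1;  b_127 = 1;  b_128 = 3;  b_129 = 1;  b_130 = 6
  b_131 = 4;  b_132 = 0;  b_133 = 0;  b_134 = 0;  b_135 = 3;  b_136 = 2
  b_137 = 5;  b_138 = 4;  b_139 = 0;  b_140 = 1;  b_141 = 4;  b_142 = 3
  b_143 = 5;  b_144 = 4;  b_145 = 2;  b_146 = 4;  b_147 = 1;  b_148 = 2
  b_149 = 6;  b_150 = 0;  b_151 = 6;  b_152 = 6;  b_153 = 5;  b_154 = 6
  b_155 = 4;  b_156 = 1;  b_157 = 4;  b_158 = 5;  b_159 = 5;  b_160 = 6
  b_161 = 3;  b_162 = 1;  b_163 = 4;  b_164 = 5;  b_165 = 4;  b_166 = 1
  b_167 = 5;  b_168 = 0;  b_169 = 4;  b_170 = 0;  b_171 = 2;  b_172 = 6
  b_173 = 5;  b_174 = 4;  b_175 = 6;  b_176 = 0;  b_177 = 5;  b_178 = 1
  b_179 = 2;  b_180 = 6;  b_181 = 6;  b_182 = 3;  b_183 = 2;  b_184 = 6
  b_185 = 6;  b_186 = 6;  b_187 = 2;  b_188 = 3;  b_189 = 1;  b_190 = 6
  b_191 = 3;  b_192 = 4;  b_193 = 3;  b_194 = 1;  b_195 = 3;  b_196 = 4
  b_197 = 6;  b_198 = 3;  b_199 = 3;  b_200 = 2;  b_201 = 1;  b_202 = 4
  b_203 = 0;  b_204 = 1;  b_205 = 0;  b_206 = 4;  b_207 = 6;  b_208 = 0
  b_209 = 2;  b_210 = 5;  b_211 = 0;  b_212 = 1;  b_213 = 6;  b_214 = 2
  b_215 = 0;  b_216 = 6;  b_217 = 3;  b_218 = 0;  b_219 = 6;  b_220 = 2
  b_221 = 4;  b_222 = 3;  b_223 = 0;  b_224 = 5;  b_225 = 5;  b_226 = 1
  b_227 = 2;  b_228 = 5;  b_229 = 0;  b_230 = 1;  b_231 = 0;  b_232 = 6
  b_233 = 1;  b_234 = 6;  b_235 = 3;  b_236 = 5;  b_237 = 3;  b_238 = 0
  b_239 = 6;  b_240 = 4;  b_241 = 4;  b_242 = 1;  b_243 = 6
b_244 = 4·6 + 6·1 + 0·4 + 1·4 + 1·6 = 5
b_245 = 4·5 + 6·6 + 0·1 + 1·4 + 1·4 = 1

1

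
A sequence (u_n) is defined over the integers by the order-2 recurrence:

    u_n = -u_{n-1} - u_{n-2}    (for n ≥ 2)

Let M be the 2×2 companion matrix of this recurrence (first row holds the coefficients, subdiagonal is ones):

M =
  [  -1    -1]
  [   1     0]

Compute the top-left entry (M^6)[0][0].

1

(M^6)[0][0] is the top entry after applying M 6 times to the unit state (1, 0). Equivalently it is h_{7} for the auxiliary sequence (h_n) obeying the same recurrence with h_1 = 1 and h_i = 0 for 0 ≤ i < 1:
h_2 = -1·1 + -1·0 = -1
h_3 = -1·-1 + -1·1 = 0
h_4 = -1·0 + -1·-1 = 1
(h_3, h_4) = (0, 1) = (h_0, h_1), so the sequence has period 3.
7 ≡ 1 (mod 3), hence h_7 = h_1 = 1.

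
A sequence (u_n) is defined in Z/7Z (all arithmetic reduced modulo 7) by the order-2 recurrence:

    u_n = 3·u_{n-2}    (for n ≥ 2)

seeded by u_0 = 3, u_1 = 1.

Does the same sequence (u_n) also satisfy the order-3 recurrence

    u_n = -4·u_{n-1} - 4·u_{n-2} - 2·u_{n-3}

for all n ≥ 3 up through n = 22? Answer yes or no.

yes

Terms u_0..u_22: 3, 1, 2, 3, 6, 2, 4, 6, 5, 4, 1, 5, 3, 1, 2, 3, 6, 2, 4, 6, 5, 4, 1
n=3: candidate gives 3, actual u_3 = 3 ✓
n=4: candidate gives 6, actual u_4 = 6 ✓
n=5: candidate gives 2, actual u_5 = 2 ✓
n=6: candidate gives 4, actual u_6 = 4 ✓
n=7: candidate gives 6, actual u_7 = 6 ✓
n=8: candidate gives 5, actual u_8 = 5 ✓
n=9: candidate gives 4, actual u_9 = 4 ✓
n=10: candidate gives 1, actual u_10 = 1 ✓
n=11: candidate gives 5, actual u_11 = 5 ✓
n=12: candidate gives 3, actual u_12 = 3 ✓
n=13: candidate gives 1, actual u_13 = 1 ✓
n=14: candidate gives 2, actual u_14 = 2 ✓
n=15: candidate gives 3, actual u_15 = 3 ✓
n=16: candidate gives 6, actual u_16 = 6 ✓
n=17: candidate gives 2, actual u_17 = 2 ✓
n=18: candidate gives 4, actual u_18 = 4 ✓
n=19: candidate gives 6, actual u_19 = 6 ✓
n=20: candidate gives 5, actual u_20 = 5 ✓
n=21: candidate gives 4, actual u_21 = 4 ✓
n=22: candidate gives 1, actual u_22 = 1 ✓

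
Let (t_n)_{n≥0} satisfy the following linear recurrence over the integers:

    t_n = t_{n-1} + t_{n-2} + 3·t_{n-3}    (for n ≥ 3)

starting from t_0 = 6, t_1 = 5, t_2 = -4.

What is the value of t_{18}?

t_3 = 1·-4 + 1·5 + 3·6 = 19
t_4 = 1·19 + 1·-4 + 3·5 = 30
t_5 = 1·30 + 1·19 + 3·-4 = 37
t_6 = 1·37 + 1·30 + 3·19 = 124
t_7 = 1·124 + 1·37 + 3·30 = 251
t_8 = 1·251 + 1·124 + 3·37 = 486
t_9 = 1·486 + 1·251 + 3·124 = 1109
t_10 = 1·1109 + 1·486 + 3·251 = 2348
t_11 = 1·2348 + 1·1109 + 3·486 = 4915
t_12 = 1·4915 + 1·2348 + 3·1109 = 10590
t_13 = 1·10590 + 1·4915 + 3·2348 = 22549
t_14 = 1·22549 + 1·10590 + 3·4915 = 47884
t_15 = 1·47884 + 1·22549 + 3·10590 = 102203
t_16 = 1·102203 + 1·47884 + 3·22549 = 217734
t_17 = 1·217734 + 1·102203 + 3·47884 = 463589
t_18 = 1·463589 + 1·217734 + 3·102203 = 987932

987932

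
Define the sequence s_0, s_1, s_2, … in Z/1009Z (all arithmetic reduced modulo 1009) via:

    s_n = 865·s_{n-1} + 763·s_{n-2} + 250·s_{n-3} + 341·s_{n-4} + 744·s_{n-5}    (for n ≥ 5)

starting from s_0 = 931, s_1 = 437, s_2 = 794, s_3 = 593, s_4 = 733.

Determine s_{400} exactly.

s_5 = 865·733 + 763·593 + 250·794 + 341·437 + 744·931 = 722
s_6 = 865·722 + 763·733 + 250·593 + 341·794 + 744·437 = 751
s_7 = 865·751 + 763·722 + 250·733 + 341·593 + 744·794 = 287
s_8 = 865·287 + 763·751 + 250·722 + 341·733 + 744·593 = 820
s_9 = 865·820 + 763·287 + 250·751 + 341·722 + 744·733 = 575
s_10 = 865·575 + 763·820 + 250·287 + 341·751 + 744·722 = 314
Continuing the recurrence:
  s_11 = 933;  s_12 = 513;  s_13 = 81;  s_14 = 646;  s_15 = 11;  s_16 = 337
  s_17 = 933;  s_18 = 461;  s_19 = 293;  s_20 = 971;  s_21 = 17;  s_22 = 196
  s_23 = 418;  s_24 = 985;  s_25 = 810;  s_26 = 600;  s_27 = 738;  s_28 = 195
  s_29 = 962;  s_30 = 60;  s_31 = 43;  s_32 = 672;  s_33 = 383;  s_34 = 785
  s_35 = 874;  s_36 = 595;  s_37 = 448;  s_38 = 260;  s_39 = 301;  s_40 = 197
  s_41 = 57;  s_42 = 628;  s_43 = 735;  s_44 = 647;  s_45 = 595;  s_46 = 727
  s_47 = 961;  s_48 = 654;  s_49 = 661;  s_50 = 757;  s_51 = 698;  s_52 = 233
  s_53 = 766;  s_54 = 49;  s_55 = 62;  s_56 = 425;  s_57 = 53;  s_58 = 566
  s_59 = 694;  s_60 = 446;  s_61 = 683;  s_62 = 106;  s_63 = 756;  s_64 = 959
  s_65 = 779;  s_66 = 779;  s_67 = 170;  s_68 = 379;  s_69 = 886;  s_70 = 957
  s_71 = 175;  s_72 = 671;  s_73 = 585;  s_74 = 8;  s_75 = 288;  s_76 = 708
  s_77 = 202;  s_78 = 985;  s_79 = 836;  s_80 = 228;  s_81 = 14;  s_82 = 390
  s_83 = 258;  s_84 = 55;  s_85 = 736;  s_86 = 609;  s_87 = 38;  s_88 = 288
  s_89 = 825;  s_90 = 984;  s_91 = 689;  s_92 = 531;  s_93 = 220;  s_94 = 738
  s_95 = 24;  s_96 = 661;  s_97 = 564;  s_98 = 941;  s_99 = 262;  s_100 = 17
  s_101 = 862;  s_102 = 648;  s_103 = 985;  s_104 = 960;  s_105 = 257;  s_106 = 935
  s_107 = 467;  s_108 = 821;  s_109 = 366;  s_110 = 811;  s_111 = 712;  s_112 = 158
  s_113 = 879;  s_114 = 407;  s_115 = 389;  s_116 = 449;  s_117 = 496;  s_118 = 826
  s_119 = 11;  s_120 = 523;  s_121 = 40;  s_122 = 396;  s_123 = 97;  s_124 = 387
  s_125 = 400;  s_126 = 929;  s_127 = 565;  s_128 = 295;  s_129 = 878;  s_130 = 678
  s_131 = 229;  s_132 = 876;  s_133 = 391;  s_134 = 913;  s_135 = 751;  s_136 = 12
  s_137 = 480;  s_138 = 516;  s_139 = 328;  s_140 = 132;  s_141 = 112;  s_142 = 427
  s_143 = 797;  s_144 = 370;  s_145 = 871;  s_146 = 860;  s_147 = 799;  s_148 = 836
  s_149 = 159;  s_150 = 346;  s_151 = 154;  s_152 = 754;  s_153 = 753;  s_154 = 37
  s_155 = 127;  s_156 = 807;  s_157 = 492;  s_158 = 241;  s_159 = 814;  s_160 = 356
  s_161 = 783;  s_162 = 378;  s_163 = 164;  s_164 = 976;  s_165 = 510;  s_166 = 1008
  s_167 = 781;  s_168 = 929;  s_169 = 790;  s_170 = 994;  s_171 = 929;  s_172 = 663
  s_173 = 167;  s_174 = 151;  s_175 = 917;  s_176 = 777;  s_177 = 267;  s_178 = 842
  s_179 = 509;  s_180 = 993;  s_181 = 984;  s_182 = 21;  s_183 = 15;  s_184 = 460
  s_185 = 656;  s_186 = 613;  s_187 = 108;  s_188 = 194;  s_189 = 760;  s_190 = 884
  s_191 = 119;  s_192 = 1006;  s_193 = 344;  s_194 = 276;  s_195 = 45;  s_196 = 255
  s_197 = 67;  s_198 = 350;  s_199 = 622;  s_200 = 868;  s_201 = 874;  s_202 = 449
  s_203 = 188;  s_204 = 242;  s_205 = 286;  s_206 = 971;  s_207 = 270;  s_208 = 4
  s_209 = 287;  s_210 = 7;  s_211 = 251;  s_212 = 22;  s_213 = 346;  s_214 = 440
  s_215 = 291;  s_216 = 441;  s_217 = 292;  s_218 = 746;  s_219 = 399;  s_220 = 140
  s_221 = 443;  s_222 = 940;  s_223 = 452;  s_224 = 605;  s_225 = 310;  s_226 = 586
  s_227 = 574;  s_228 = 780;  s_229 = 810;  s_230 = 79;  s_231 = 592;  s_232 = 807
  s_233 = 968;  s_234 = 750;  s_235 = 235;  s_236 = 707;  s_237 = 837;  s_238 = 645
  s_239 = 504;  s_240 = 421;  s_241 = 38;  s_242 = 976;  s_243 = 693;  s_244 = 475
  s_245 = 352;  s_246 = 533;  s_247 = 682;  s_248 = 462;  s_249 = 61;  s_250 = 322
  s_251 = 147;  s_252 = 654;  s_253 = 892;  s_254 = 477;  s_255 = 608;  s_256 = 365
  s_257 = 561;  s_258 = 531;  s_259 = 81;  s_260 = 656;  s_261 = 937;  s_262 = 530
  s_263 = 370;  s_264 = 571;  s_265 = 1006;  s_266 = 926;  s_267 = 909;  s_268 = 568
  s_269 = 781;  s_270 = 18;  s_271 = 762;  s_272 = 600;  s_273 = 826;  s_274 = 604
  s_275 = 883;  s_276 = 28;  s_277 = 957;  s_278 = 570;  s_279 = 53;  s_280 = 139
  s_281 = 547;  s_282 = 475;  s_283 = 502;  s_284 = 137;  s_285 = 106;  s_286 = 726
  s_287 = 396;  s_288 = 204;  s_289 = 63;  s_290 = 916;  s_291 = 621;  s_292 = 602
  s_293 = 356;  s_294 = 314;  s_295 = 855;  s_296 = 992;  s_297 = 987;  s_298 = 755
  s_299 = 896;  s_300 = 306;  s_301 = 984;  s_302 = 910;  s_303 = 567;  s_304 = 117
  s_305 = 726;  s_306 = 461;  s_307 = 825;  s_308 = 376;  s_309 = 51;  s_310 = 591
  s_311 = 124;  s_312 = 250;  s_313 = 6;  s_314 = 257;  s_315 = 495;  s_316 = 108
  s_317 = 957;  s_318 = 16;  s_319 = 954;  s_320 = 564;  s_321 = 952;  s_322 = 66
  s_323 = 434;  s_324 = 909;  s_325 = 426;  s_326 = 395;  s_327 = 332;  s_328 = 86
  s_329 = 894;  s_330 = 318;  s_331 = 427;  s_332 = 914;  s_333 = 799;  s_334 = 609
  s_335 = 542;  s_336 = 895;  s_337 = 1007;  s_338 = 344;  s_339 = 379;  s_340 = 676
  s_341 = 625;  s_342 = 684;  s_343 = 238;  s_344 = 48;  s_345 = 283;  s_346 = 902
  s_347 = 966;  s_348 = 58;  s_349 = 737;  s_350 = 541;  s_351 = 47;  s_352 = 903
  s_353 = 560;  s_354 = 848;  s_355 = 989;  s_356 = 697;  s_357 = 614;  s_358 = 1006
  s_359 = 961;  s_360 = 527;  s_361 = 199;  s_362 = 957;  s_363 = 45;  s_364 = 275
  s_365 = 749;  s_366 = 374;  s_367 = 16;  s_368 = 235;  s_369 = 134;  s_370 = 230
  s_371 = 921;  s_372 = 911;  s_373 = 1004;  s_374 = 343;  s_375 = 847;  s_376 = 250
  s_377 = 859;  s_378 = 555;  s_379 = 477;  s_380 = 488;  s_381 = 221;  s_382 = 637
  s_383 = 569;  s_384 = 902;  s_385 = 905;  s_386 = 149;  s_387 = 584;  s_388 = 966
  s_389 = 632;  s_390 = 661;  s_391 = 162;  s_392 = 407;  s_393 = 78;  s_394 = 184
  s_395 = 719;  s_396 = 863;  s_397 = 603;  s_398 = 387
s_399 = 865·387 + 763·603 + 250·863 + 341·719 + 744·184 = 249
s_400 = 865·249 + 763·387 + 250·603 + 341·863 + 744·719 = 342

342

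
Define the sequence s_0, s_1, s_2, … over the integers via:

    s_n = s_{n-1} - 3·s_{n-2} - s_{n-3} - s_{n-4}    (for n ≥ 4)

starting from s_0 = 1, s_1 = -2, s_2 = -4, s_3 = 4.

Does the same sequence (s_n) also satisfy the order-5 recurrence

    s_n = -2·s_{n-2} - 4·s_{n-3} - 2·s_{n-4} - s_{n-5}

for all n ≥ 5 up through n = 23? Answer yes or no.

yes

Terms s_0..s_23: 1, -2, -4, 4, 17, 11, -40, -94, -2, 309, 449, -382, -2036, -1648, 4393, 11755, 2260, -35750, -58678, 34557, 244081, 234838, -473284, -1456436
n=5: candidate gives 11, actual s_5 = 11 ✓
n=6: candidate gives -40, actual s_6 = -40 ✓
n=7: candidate gives -94, actual s_7 = -94 ✓
n=8: candidate gives -2, actual s_8 = -2 ✓
n=9: candidate gives 309, actual s_9 = 309 ✓
n=10: candidate gives 449, actual s_10 = 449 ✓
n=11: candidate gives -382, actual s_11 = -382 ✓
n=12: candidate gives -2036, actual s_12 = -2036 ✓
n=13: candidate gives -1648, actual s_13 = -1648 ✓
n=14: candidate gives 4393, actual s_14 = 4393 ✓
n=15: candidate gives 11755, actual s_15 = 11755 ✓
n=16: candidate gives 2260, actual s_16 = 2260 ✓
n=17: candidate gives -35750, actual s_17 = -35750 ✓
n=18: candidate gives -58678, actual s_18 = -58678 ✓
n=19: candidate gives 34557, actual s_19 = 34557 ✓
n=20: candidate gives 244081, actual s_20 = 244081 ✓
n=21: candidate gives 234838, actual s_21 = 234838 ✓
n=22: candidate gives -473284, actual s_22 = -473284 ✓
n=23: candidate gives -1456436, actual s_23 = -1456436 ✓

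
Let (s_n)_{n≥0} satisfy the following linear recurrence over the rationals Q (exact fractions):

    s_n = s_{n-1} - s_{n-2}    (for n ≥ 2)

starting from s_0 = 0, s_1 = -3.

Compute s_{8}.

-3

s_2 = 1·-3 + -1·0 = -3
s_3 = 1·-3 + -1·-3 = 0
s_4 = 1·0 + -1·-3 = 3
s_5 = 1·3 + -1·0 = 3
s_6 = 1·3 + -1·3 = 0
s_7 = 1·0 + -1·3 = -3
s_8 = 1·-3 + -1·0 = -3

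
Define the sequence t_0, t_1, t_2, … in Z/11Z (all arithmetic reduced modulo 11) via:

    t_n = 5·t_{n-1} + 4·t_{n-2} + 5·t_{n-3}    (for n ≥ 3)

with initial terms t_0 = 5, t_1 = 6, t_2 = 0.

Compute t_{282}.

6

t_3 = 5·0 + 4·6 + 5·5 = 5
t_4 = 5·5 + 4·0 + 5·6 = 0
t_5 = 5·0 + 4·5 + 5·0 = 9
t_6 = 5·9 + 4·0 + 5·5 = 4
t_7 = 5·4 + 4·9 + 5·0 = 1
t_8 = 5·1 + 4·4 + 5·9 = 0
Continuing the recurrence:
  t_9 = 2;  t_10 = 4;  t_11 = 6;  t_12 = 1;  t_13 = 5;  t_14 = 4
  t_15 = 1;  t_16 = 2;  t_17 = 1;  t_18 = 7;  t_19 = 5;  t_20 = 3
  t_21 = 4;  t_22 = 2;  t_23 = 8;  t_24 = 2;  t_25 = 8;  t_26 = 0
  t_27 = 9;  t_28 = 8;  t_29 = 10;  t_30 = 6;  t_31 = 0;  t_32 = 8
  t_33 = 4;  t_34 = 8;  t_35 = 8;  t_36 = 4;  t_37 = 4;  t_38 = 10
  t_39 = 9;  t_40 = 6;  t_41 = 6;  t_42 = 0;  t_43 = 10;  t_44 = 3
  t_45 = 0;  t_46 = 7;  t_47 = 6;  t_48 = 3;  t_49 = 8;  t_50 = 5
  t_51 = 6;  t_52 = 2;  t_53 = 4;  t_54 = 3;  t_55 = 8;  t_56 = 6
  t_57 = 0;  t_58 = 9;  t_59 = 9;  t_60 = 4;  t_61 = 2;  t_62 = 5
  t_63 = 9;  t_64 = 9;  t_65 = 7;  t_66 = 6;  t_67 = 4;  t_68 = 2
  t_69 = 1;  t_70 = 0;  t_71 = 3;  t_72 = 9;  t_73 = 2;  t_74 = 6
  t_75 = 6;  t_76 = 9;  t_77 = 0;  t_78 = 0;  t_79 = 1;  t_80 = 5
  t_81 = 7;  t_82 = 5;  t_83 = 1;  t_84 = 5;  t_85 = 10;  t_86 = 9
  t_87 = 0;  t_88 = 9;  t_89 = 2;  t_90 = 2;  t_91 = 8;  t_92 = 3
  t_93 = 2;  t_94 = 7;  t_95 = 3;  t_96 = 9;  t_97 = 4;  t_98 = 5
  t_99 = 9;  t_100 = 8;  t_101 = 2;  t_102 = 10;  t_103 = 10;  t_104 = 1
  t_105 = 7;  t_106 = 1;  t_107 = 5;  t_108 = 9;  t_109 = 4;  t_110 = 4
  t_111 = 4;  t_112 = 1;  t_113 = 8;  t_114 = 9;  t_115 = 5;  t_116 = 2
  t_117 = 9;  t_118 = 1;  t_119 = 7;  t_120 = 7;  t_121 = 2;  t_122 = 7
  t_123 = 1;  t_124 = 10;  t_125 = 1;  t_126 = 6;  t_127 = 7;  t_128 = 9
  t_129 = 4;  t_130 = 3;  t_131 = 10;  t_132 = 5;  t_133 = 3;  t_134 = 8
  t_135 = 0;  t_136 = 3;  t_137 = 0;  t_138 = 1;  t_139 = 9;  t_140 = 5
  t_141 = 0;  t_142 = 10;  t_143 = 9;  t_144 = 8;  t_145 = 5;  t_146 = 3
  t_147 = 9;  t_148 = 5;  t_149 = 10;  t_150 = 5;  t_151 = 2;  t_152 = 3
  t_153 = 4;  t_154 = 9;  t_155 = 10;  t_156 = 7;  t_157 = 10;  t_158 = 7
  t_159 = 0;  t_160 = 1;  t_161 = 7;  t_162 = 6;  t_163 = 8;  t_164 = 0
  t_165 = 7;  t_166 = 9;  t_167 = 7;  t_168 = 7;  t_169 = 9;  t_170 = 9
  t_171 = 6;  t_172 = 1;  t_173 = 8;  t_174 = 8;  t_175 = 0;  t_176 = 6
  t_177 = 4;  t_178 = 0;  t_179 = 2;  t_180 = 8;  t_181 = 4;  t_182 = 7
  t_183 = 3;  t_184 = 8;  t_185 = 10;  t_186 = 9;  t_187 = 4;  t_188 = 7
  t_189 = 8;  t_190 = 0;  t_191 = 1;  t_192 = 1;  t_193 = 9;  t_194 = 10
  t_195 = 3;  t_196 = 1;  t_197 = 1;  t_198 = 2;  t_199 = 8;  t_200 = 9
  t_201 = 10;  t_202 = 5;  t_203 = 0;  t_204 = 4;  t_205 = 1;  t_206 = 10
  t_207 = 8;  t_208 = 8;  t_209 = 1;  t_210 = 0;  t_211 = 0;  t_212 = 5
  t_213 = 3;  t_214 = 2;  t_215 = 3;  t_216 = 5;  t_217 = 3;  t_218 = 6
  t_219 = 1;  t_220 = 0;  t_221 = 1;  t_222 = 10;  t_223 = 10;  t_224 = 7
  t_225 = 4;  t_226 = 10;  t_227 = 2;  t_228 = 4;  t_229 = 1;  t_230 = 9
  t_231 = 3;  t_232 = 1;  t_233 = 7;  t_234 = 10;  t_235 = 6;  t_236 = 6
  t_237 = 5;  t_238 = 2;  t_239 = 5;  t_240 = 3;  t_241 = 1;  t_242 = 9
  t_243 = 9;  t_244 = 9;  t_245 = 5;  t_246 = 7;  t_247 = 1;  t_248 = 3
  t_249 = 10;  t_250 = 1;  t_251 = 5;  t_252 = 2;  t_253 = 2;  t_254 = 10
  t_255 = 2;  t_256 = 5;  t_257 = 6;  t_258 = 5;  t_259 = 8;  t_260 = 2
  t_261 = 1;  t_262 = 9;  t_263 = 4;  t_264 = 6;  t_265 = 3;  t_266 = 4
  t_267 = 7;  t_268 = 0;  t_269 = 4;  t_270 = 0;  t_271 = 5;  t_272 = 1
  t_273 = 3;  t_274 = 0;  t_275 = 6;  t_276 = 1;  t_277 = 7;  t_278 = 3
  t_279 = 4;  t_280 = 1
t_281 = 5·1 + 4·4 + 5·3 = 3
t_282 = 5·3 + 4·1 + 5·4 = 6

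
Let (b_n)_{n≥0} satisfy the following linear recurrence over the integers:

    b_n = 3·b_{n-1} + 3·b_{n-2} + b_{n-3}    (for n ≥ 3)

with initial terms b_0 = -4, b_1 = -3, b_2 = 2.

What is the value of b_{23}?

-2481936404077

b_3 = 3·2 + 3·-3 + 1·-4 = -7
b_4 = 3·-7 + 3·2 + 1·-3 = -18
b_5 = 3·-18 + 3·-7 + 1·2 = -73
b_6 = 3·-73 + 3·-18 + 1·-7 = -280
b_7 = 3·-280 + 3·-73 + 1·-18 = -1077
b_8 = 3·-1077 + 3·-280 + 1·-73 = -4144
b_9 = 3·-4144 + 3·-1077 + 1·-280 = -15943
b_10 = 3·-15943 + 3·-4144 + 1·-1077 = -61338
b_11 = 3·-61338 + 3·-15943 + 1·-4144 = -235987
b_12 = 3·-235987 + 3·-61338 + 1·-15943 = -907918
b_13 = 3·-907918 + 3·-235987 + 1·-61338 = -3493053
b_14 = 3·-3493053 + 3·-907918 + 1·-235987 = -13438900
b_15 = 3·-13438900 + 3·-3493053 + 1·-907918 = -51703777
b_16 = 3·-51703777 + 3·-13438900 + 1·-3493053 = -198921084
b_17 = 3·-198921084 + 3·-51703777 + 1·-13438900 = -765313483
b_18 = 3·-765313483 + 3·-198921084 + 1·-51703777 = -2944407478
b_19 = 3·-2944407478 + 3·-765313483 + 1·-198921084 = -11328083967
b_20 = 3·-11328083967 + 3·-2944407478 + 1·-765313483 = -43582787818
b_21 = 3·-43582787818 + 3·-11328083967 + 1·-2944407478 = -167677022833
b_22 = 3·-167677022833 + 3·-43582787818 + 1·-11328083967 = -645107515920
b_23 = 3·-645107515920 + 3·-167677022833 + 1·-43582787818 = -2481936404077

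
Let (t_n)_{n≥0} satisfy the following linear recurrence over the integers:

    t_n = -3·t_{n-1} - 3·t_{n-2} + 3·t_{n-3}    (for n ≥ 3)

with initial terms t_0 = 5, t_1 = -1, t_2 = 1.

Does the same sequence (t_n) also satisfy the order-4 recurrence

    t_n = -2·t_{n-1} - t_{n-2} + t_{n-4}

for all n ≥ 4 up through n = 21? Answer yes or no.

no

Terms t_0..t_21: 5, -1, 1, 15, -51, 111, -135, -81, 981, -3105, 6129, -6129, -9315, 64719, -184599, 331695, -247131, -807489, 4158945, -10795761, 17487981, -7599825
n=4: candidate gives -26, actual t_4 = -51 ✗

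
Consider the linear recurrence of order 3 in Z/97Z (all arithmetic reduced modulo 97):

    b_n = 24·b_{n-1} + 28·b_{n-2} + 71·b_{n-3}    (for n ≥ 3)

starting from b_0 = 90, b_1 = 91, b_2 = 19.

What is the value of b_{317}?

30

b_3 = 24·19 + 28·91 + 71·90 = 82
b_4 = 24·82 + 28·19 + 71·91 = 37
b_5 = 24·37 + 28·82 + 71·19 = 71
b_6 = 24·71 + 28·37 + 71·82 = 26
b_7 = 24·26 + 28·71 + 71·37 = 1
b_8 = 24·1 + 28·26 + 71·71 = 70
Continuing the recurrence:
  b_9 = 62;  b_10 = 27;  b_11 = 79;  b_12 = 70;  b_13 = 86;  b_14 = 30
  b_15 = 47;  b_16 = 23;  b_17 = 21;  b_18 = 23;  b_19 = 57;  b_20 = 11
  b_21 = 1;  b_22 = 14;  b_23 = 78;  b_24 = 7;  b_25 = 48;  b_26 = 96
  b_27 = 71;  b_28 = 40;  b_29 = 64;  b_30 = 34;  b_31 = 16;  b_32 = 60
  b_33 = 34;  b_34 = 43;  b_35 = 36;  b_36 = 20;  b_37 = 79;  b_38 = 65
  b_39 = 51;  b_40 = 20;  b_41 = 24;  b_42 = 4;  b_43 = 54;  b_44 = 8
  b_45 = 48;  b_46 = 69;  b_47 = 76;  b_48 = 83;  b_49 = 95;  b_50 = 9
  b_51 = 39;  b_52 = 76;  b_53 = 63;  b_54 = 7;  b_55 = 53;  b_56 = 24
  b_57 = 35;  b_58 = 37;  b_59 = 80;  b_60 = 9;  b_61 = 39;  b_62 = 78
  b_63 = 14;  b_64 = 51;  b_65 = 73;  b_66 = 3;  b_67 = 14;  b_68 = 74
  b_69 = 53;  b_70 = 70;  b_71 = 76;  b_72 = 78;  b_73 = 46;  b_74 = 51
  b_75 = 96;  b_76 = 14;  b_77 = 49;  b_78 = 42;  b_79 = 76;  b_80 = 77
  b_81 = 71;  b_82 = 41;  b_83 = 0;  b_84 = 78;  b_85 = 30;  b_86 = 91
  b_87 = 26;  b_88 = 64;  b_89 = 92;  b_90 = 26;  b_91 = 81;  b_92 = 86
  b_93 = 67;  b_94 = 67;  b_95 = 84;  b_96 = 16;  b_97 = 24;  b_98 = 4
  b_99 = 61;  b_100 = 79;  b_101 = 8;  b_102 = 42;  b_103 = 51;  b_104 = 58
  b_105 = 79;  b_106 = 60;  b_107 = 10;  b_108 = 60;  b_109 = 63;  b_110 = 22
  b_111 = 53;  b_112 = 56;  b_113 = 25;  b_114 = 14;  b_115 = 65;  b_116 = 41
  b_117 = 15;  b_118 = 12;  b_119 = 30;  b_120 = 84;  b_121 = 22;  b_122 = 63
  b_123 = 41;  b_124 = 42;  b_125 = 33;  b_126 = 29;  b_127 = 43;  b_128 = 16
  b_129 = 58;  b_130 = 43;  b_131 = 9;  b_132 = 9;  b_133 = 29;  b_134 = 35
  b_135 = 60;  b_136 = 17;  b_137 = 14;  b_138 = 28;  b_139 = 40;  b_140 = 22
  b_141 = 47;  b_142 = 25;  b_143 = 83;  b_144 = 15;  b_145 = 94;  b_146 = 33
  b_147 = 27;  b_148 = 1;  b_149 = 19;  b_150 = 73;  b_151 = 27;  b_152 = 64
  b_153 = 6;  b_154 = 70;  b_155 = 87;  b_156 = 12;  b_157 = 31;  b_158 = 79
  b_159 = 27;  b_160 = 17;  b_161 = 80;  b_162 = 45;  b_163 = 65;  b_164 = 61
  b_165 = 77;  b_166 = 23;  b_167 = 55;  b_168 = 59;  b_169 = 30;  b_170 = 69
  b_171 = 89;  b_172 = 87;  b_173 = 70;  b_174 = 56;  b_175 = 72;  b_176 = 21
  b_177 = 94;  b_178 = 2;  b_179 = 0;  b_180 = 37;  b_181 = 60;  b_182 = 51
  b_183 = 2;  b_184 = 13;  b_185 = 12;  b_186 = 18;  b_187 = 42;  b_188 = 36
  b_189 = 20;  b_190 = 8;  b_191 = 10;  b_192 = 41;  b_193 = 86;  b_194 = 42
  b_195 = 22;  b_196 = 50;  b_197 = 45;  b_198 = 65;  b_199 = 65;  b_200 = 76
  b_201 = 14;  b_202 = 95;  b_203 = 17;  b_204 = 85;  b_205 = 46;  b_206 = 35
  b_207 = 15;  b_208 = 47;  b_209 = 56;  b_210 = 39;  b_211 = 21;  b_212 = 43
  b_213 = 24;  b_214 = 70;  b_215 = 70;  b_216 = 9;  b_217 = 65;  b_218 = 89
  b_219 = 36;  b_220 = 17;  b_221 = 72;  b_222 = 7;  b_223 = 93;  b_224 = 71
  b_225 = 52;  b_226 = 42;  b_227 = 36;  b_228 = 9;  b_229 = 35;  b_230 = 59
  b_231 = 28;  b_232 = 56;  b_233 = 12;  b_234 = 61;  b_235 = 53;  b_236 = 49
  b_237 = 7;  b_238 = 65;  b_239 = 94;  b_240 = 14;  b_241 = 17;  b_242 = 5
  b_243 = 38;  b_244 = 28;  b_245 = 54;  b_246 = 25;  b_247 = 26;  b_248 = 17
  b_249 = 1;  b_250 = 18;  b_251 = 18;  b_252 = 37;  b_253 = 51;  b_254 = 46
  b_255 = 18;  b_256 = 6;  b_257 = 34;  b_258 = 31;  b_259 = 85;  b_260 = 84
  b_261 = 1;  b_262 = 69;  b_263 = 82;  b_264 = 91;  b_265 = 67;  b_266 = 84
  b_267 = 71;  b_268 = 83;  b_269 = 50;  b_270 = 29;  b_271 = 35;  b_272 = 61
  b_273 = 41;  b_274 = 36;  b_275 = 38;  b_276 = 78;  b_277 = 60;  b_278 = 17
  b_279 = 60;  b_280 = 65;  b_281 = 82;  b_282 = 94;  b_283 = 49;  b_284 = 27
  b_285 = 61;  b_286 = 73;  b_287 = 42;  b_288 = 11;  b_289 = 27;  b_290 = 58
  b_291 = 19;  b_292 = 20;  b_293 = 86;  b_294 = 93;  b_295 = 46;  b_296 = 17
  b_297 = 54;  b_298 = 91;  b_299 = 53;  b_300 = 88;  b_301 = 66;  b_302 = 51
  b_303 = 8;  b_304 = 1;  b_305 = 86;  b_306 = 41;  b_307 = 68;  b_308 = 59
  b_309 = 23;  b_310 = 48;  b_311 = 68;  b_312 = 50;  b_313 = 13;  b_314 = 41
  b_315 = 48
b_316 = 24·48 + 28·41 + 71·13 = 22
b_317 = 24·22 + 28·48 + 71·41 = 30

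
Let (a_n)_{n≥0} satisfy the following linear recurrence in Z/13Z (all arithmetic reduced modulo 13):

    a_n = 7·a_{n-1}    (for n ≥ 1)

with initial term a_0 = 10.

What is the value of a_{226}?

1

a_1 = 7·10 = 5
a_2 = 7·5 = 9
a_3 = 7·9 = 11
a_4 = 7·11 = 12
a_5 = 7·12 = 6
a_6 = 7·6 = 3
a_7 = 7·3 = 8
a_8 = 7·8 = 4
a_9 = 7·4 = 2
a_10 = 7·2 = 1
a_11 = 7·1 = 7
a_12 = 7·7 = 10
(a_12) = (10) = (a_0), so the sequence has period 12.
226 ≡ 10 (mod 12), hence a_226 = a_10 = 1.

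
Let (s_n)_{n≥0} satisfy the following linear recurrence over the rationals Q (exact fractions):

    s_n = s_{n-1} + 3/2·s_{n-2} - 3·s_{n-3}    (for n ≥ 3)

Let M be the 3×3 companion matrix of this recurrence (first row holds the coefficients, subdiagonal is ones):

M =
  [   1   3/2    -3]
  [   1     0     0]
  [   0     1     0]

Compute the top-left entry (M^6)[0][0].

-37/8

(M^6)[0][0] is the top entry after applying M 6 times to the unit state (1, 0, 0). Equivalently it is h_{8} for the auxiliary sequence (h_n) obeying the same recurrence with h_2 = 1 and h_i = 0 for 0 ≤ i < 2:
h_3 = 1·1 + 3/2·0 + -3·0 = 1
h_4 = 1·1 + 3/2·1 + -3·0 = 5/2
h_5 = 1·5/2 + 3/2·1 + -3·1 = 1
h_6 = 1·1 + 3/2·5/2 + -3·1 = 7/4
h_7 = 1·7/4 + 3/2·1 + -3·5/2 = -17/4
h_8 = 1·-17/4 + 3/2·7/4 + -3·1 = -37/8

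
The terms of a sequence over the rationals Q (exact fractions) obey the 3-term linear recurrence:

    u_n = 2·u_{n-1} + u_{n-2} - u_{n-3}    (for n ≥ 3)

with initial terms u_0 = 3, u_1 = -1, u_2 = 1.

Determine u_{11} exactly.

-832

u_3 = 2·1 + 1·-1 + -1·3 = -2
u_4 = 2·-2 + 1·1 + -1·-1 = -2
u_5 = 2·-2 + 1·-2 + -1·1 = -7
u_6 = 2·-7 + 1·-2 + -1·-2 = -14
u_7 = 2·-14 + 1·-7 + -1·-2 = -33
u_8 = 2·-33 + 1·-14 + -1·-7 = -73
u_9 = 2·-73 + 1·-33 + -1·-14 = -165
u_10 = 2·-165 + 1·-73 + -1·-33 = -370
u_11 = 2·-370 + 1·-165 + -1·-73 = -832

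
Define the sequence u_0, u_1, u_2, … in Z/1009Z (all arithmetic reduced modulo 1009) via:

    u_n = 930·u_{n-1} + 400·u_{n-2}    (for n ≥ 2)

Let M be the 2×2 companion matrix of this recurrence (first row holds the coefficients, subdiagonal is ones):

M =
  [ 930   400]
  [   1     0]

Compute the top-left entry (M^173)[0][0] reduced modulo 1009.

482

(M^173)[0][0] is the top entry after applying M 173 times to the unit state (1, 0). Equivalently it is h_{174} for the auxiliary sequence (h_n) obeying the same recurrence with h_1 = 1 and h_i = 0 for 0 ≤ i < 1:
h_2 = 930·1 + 400·0 = 930
h_3 = 930·930 + 400·1 = 587
h_4 = 930·587 + 400·930 = 729
h_5 = 930·729 + 400·587 = 634
h_6 = 930·634 + 400·729 = 363
h_7 = 930·363 + 400·634 = 925
Continuing the recurrence:
  h_8 = 486;  h_9 = 654;  h_10 = 465;  h_11 = 867;  h_12 = 463;  h_13 = 460
  h_14 = 537;  h_15 = 317;  h_16 = 65;  h_17 = 585;  h_18 = 974;  h_19 = 659
  h_20 = 533;  h_21 = 522;  h_22 = 432;  h_23 = 115;  h_24 = 257;  h_25 = 472
  h_26 = 936;  h_27 = 839;  h_28 = 374;  h_29 = 327;  h_30 = 669;  h_31 = 256
  h_32 = 171;  h_33 = 99;  h_34 = 39;  h_35 = 195;  h_36 = 195;  h_37 = 37
  h_38 = 411;  h_39 = 493;  h_40 = 337;  h_41 = 56;  h_42 = 215;  h_43 = 370
  h_44 = 266;  h_45 = 861;  h_46 = 39;  h_47 = 277;  h_48 = 780;  h_49 = 748
  h_50 = 658;  h_51 = 13;  h_52 = 842;  h_53 = 231;  h_54 = 716;  h_55 = 521
  h_56 = 54;  h_57 = 316;  h_58 = 672;  h_59 = 664;  h_60 = 418;  h_61 = 508
  h_62 = 943;  h_63 = 560;  h_64 = 999;  h_65 = 792;  h_66 = 26;  h_67 = 947
  h_68 = 163;  h_69 = 665;  h_70 = 557;  h_71 = 17;  h_72 = 486;  h_73 = 694
  h_74 = 332;  h_75 = 131;  h_76 = 362;  h_77 = 595;  h_78 = 931;  h_79 = 993
  h_80 = 334;  h_81 = 511;  h_82 = 403;  h_83 = 24;  h_84 = 891;  h_85 = 760
  h_86 = 723;  h_87 = 687;  h_88 = 839;  h_89 = 665;  h_90 = 545;  h_91 = 965
  h_92 = 505;  h_93 = 18;  h_94 = 796;  h_95 = 820;  h_96 = 361;  h_97 = 817
  h_98 = 146;  h_99 = 458;  h_100 = 20;  h_101 = 0;  h_102 = 937;  h_103 = 643
  h_104 = 114;  h_105 = 989;  h_106 = 766;  h_107 = 98;  h_108 = 1003;  h_109 = 323
  h_110 = 335;  h_111 = 826;  h_112 = 134;  h_113 = 970;  h_114 = 177;  h_115 = 687
  h_116 = 383;  h_117 = 365;  h_118 = 258;  h_119 = 502;  h_120 = 984;  h_121 = 975
  h_122 = 758;  h_123 = 175;  h_124 = 801;  h_125 = 667;  h_126 = 322;  h_127 = 211
  h_128 = 132;  h_129 = 315;  h_130 = 672;  h_131 = 264;  h_132 = 739;  h_133 = 805
  h_134 = 944;  h_135 = 219;  h_136 = 86;  h_137 = 86;  h_138 = 363;  h_139 = 678
  h_140 = 828;  h_141 = 961;  h_142 = 4;  h_143 = 664;  h_144 = 603;  h_145 = 19
  h_146 = 566;  h_147 = 219;  h_148 = 236;  h_149 = 344;  h_150 = 630;  h_151 = 47
  h_152 = 73;  h_153 = 925;  h_154 = 521;  h_155 = 916;  h_156 = 830;  h_157 = 148
  h_158 = 455;  h_159 = 48;  h_160 = 624;  h_161 = 174;  h_162 = 757;  h_163 = 716
  h_164 = 40;  h_165 = 720;  h_166 = 489;  h_167 = 146;  h_168 = 428;  h_169 = 372
  h_170 = 552;  h_171 = 256;  h_172 = 794
h_173 = 930·794 + 400·256 = 323
h_174 = 930·323 + 400·794 = 482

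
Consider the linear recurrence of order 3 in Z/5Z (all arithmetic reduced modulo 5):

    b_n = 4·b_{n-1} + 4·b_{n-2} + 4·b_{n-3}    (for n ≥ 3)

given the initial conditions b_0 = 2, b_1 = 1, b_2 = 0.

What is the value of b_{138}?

0

b_3 = 4·0 + 4·1 + 4·2 = 2
b_4 = 4·2 + 4·0 + 4·1 = 2
b_5 = 4·2 + 4·2 + 4·0 = 1
b_6 = 4·1 + 4·2 + 4·2 = 0
(b_4, b_5, b_6) = (2, 1, 0) = (b_0, b_1, b_2), so the sequence has period 4.
138 ≡ 2 (mod 4), hence b_138 = b_2 = 0.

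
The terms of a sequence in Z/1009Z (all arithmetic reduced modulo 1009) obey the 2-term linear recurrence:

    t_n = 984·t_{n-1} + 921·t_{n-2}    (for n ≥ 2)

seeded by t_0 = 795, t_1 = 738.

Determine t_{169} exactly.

t_2 = 984·738 + 921·795 = 382
t_3 = 984·382 + 921·738 = 172
t_4 = 984·172 + 921·382 = 426
t_5 = 984·426 + 921·172 = 448
t_6 = 984·448 + 921·426 = 753
t_7 = 984·753 + 921·448 = 273
Continuing the recurrence:
  t_8 = 568;  t_9 = 118;  t_10 = 543;  t_11 = 257;  t_12 = 277;  t_13 = 729
  t_14 = 786;  t_15 = 954;  t_16 = 819;  t_17 = 509;  t_18 = 968;  t_19 = 629
  t_20 = 1000;  t_21 = 368;  t_22 = 673;  t_23 = 232;  t_24 = 561;  t_25 = 874
  t_26 = 421;  t_27 = 346;  t_28 = 716;  t_29 = 84;  t_30 = 477;  t_31 = 863
  t_32 = 16;  t_33 = 340;  t_34 = 182;  t_35 = 845;  t_36 = 192;  t_37 = 551
  t_38 = 608;  t_39 = 888;  t_40 = 980;  t_41 = 274;  t_42 = 747;  t_43 = 600
  t_44 = 993;  t_45 = 68;  t_46 = 717;  t_47 = 307;  t_48 = 868;  t_49 = 725
  t_50 = 337;  t_51 = 423;  t_52 = 129;  t_53 = 920;  t_54 = 963;  t_55 = 910
  t_56 = 469;  t_57 = 14;  t_58 = 756;  t_59 = 48;  t_60 = 884;  t_61 = 919
  t_62 = 133;  t_63 = 559;  t_64 = 555;  t_65 = 500;  t_66 = 209;  t_67 = 216
  t_68 = 424;  t_69 = 662;  t_70 = 624;  t_71 = 810;  t_72 = 513;  t_73 = 651
  t_74 = 130;  t_75 = 2;  t_76 = 618;  t_77 = 518;  t_78 = 269;  t_79 = 159
  t_80 = 605;  t_81 = 144;  t_82 = 673;  t_83 = 773;  t_84 = 153;  t_85 = 799
  t_86 = 867;  t_87 = 841;  t_88 = 552;  t_89 = 984;  t_90 = 481;  t_91 = 265
  t_92 = 488;  t_93 = 804;  t_94 = 523;  t_95 = 929;  t_96 = 372;  t_97 = 767
  t_98 = 557;  t_99 = 308;  t_100 = 797;  t_101 = 394;  t_102 = 734;  t_103 = 455
  t_104 = 717;  t_105 = 557;  t_106 = 672;  t_107 = 778;  t_108 = 116;  t_109 = 275
  t_110 = 70;  t_111 = 284;  t_112 = 866;  t_113 = 781;  t_114 = 122;  t_115 = 870
  t_116 = 811;  t_117 = 29;  t_118 = 555;  t_119 = 726;  t_120 = 613;  t_121 = 498
  t_122 = 200;  t_123 = 617;  t_124 = 272;  t_125 = 453;  t_126 = 54;  t_127 = 155
  t_128 = 454;  t_129 = 235;  t_130 = 587;  t_131 = 969;  t_132 = 803;  t_133 = 598
  t_134 = 151;  t_135 = 105;  t_136 = 231;  t_137 = 120;  t_138 = 888;  t_139 = 537
  t_140 = 250;  t_141 = 980;  t_142 = 923;  t_143 = 666;  t_144 = 1008;  t_145 = 948
  t_146 = 604;  t_147 = 358;  t_148 = 456;  t_149 = 483;  t_150 = 265;  t_151 = 312
  t_152 = 159;  t_153 = 857;  t_154 = 907;  t_155 = 791;  t_156 = 300;  t_157 = 585
  t_158 = 344;  t_159 = 460;  t_160 = 606;  t_161 = 874;  t_162 = 497;  t_163 = 464
  t_164 = 159;  t_165 = 598;  t_166 = 319;  t_167 = 950
t_168 = 984·950 + 921·319 = 646
t_169 = 984·646 + 921·950 = 141

141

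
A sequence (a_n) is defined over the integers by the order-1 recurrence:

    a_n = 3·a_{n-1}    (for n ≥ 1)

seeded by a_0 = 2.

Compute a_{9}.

39366

a_1 = 3·2 = 6
a_2 = 3·6 = 18
a_3 = 3·18 = 54
a_4 = 3·54 = 162
a_5 = 3·162 = 486
a_6 = 3·486 = 1458
a_7 = 3·1458 = 4374
a_8 = 3·4374 = 13122
a_9 = 3·13122 = 39366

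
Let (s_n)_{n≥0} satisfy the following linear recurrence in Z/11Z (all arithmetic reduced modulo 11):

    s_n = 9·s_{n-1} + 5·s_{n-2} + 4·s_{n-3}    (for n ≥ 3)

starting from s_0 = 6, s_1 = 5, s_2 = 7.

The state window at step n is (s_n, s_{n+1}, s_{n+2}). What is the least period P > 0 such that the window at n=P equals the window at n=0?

665

n=0: window = (6, 5, 7)
n=1: window = (5, 7, 2)
n=2: window = (7, 2, 7)
n=3: window = (2, 7, 2)
n=4: window = (7, 2, 6)
n=5: window = (2, 6, 4)
n=6: window = (6, 4, 8)
n=7: window = (4, 8, 6)
n=8: window = (8, 6, 0)
n=9: window = (6, 0, 7)
n=10: window = (0, 7, 10)
n=11: window = (7, 10, 4)
n=12: window = (10, 4, 4)
n=13: window = (4, 4, 8)
n=14: window = (4, 8, 9)
n=15: window = (8, 9, 5)
n=16: window = (9, 5, 1)
n=17: window = (5, 1, 4)
n=18: window = (1, 4, 6)
n=19: window = (4, 6, 1)
n=20: window = (6, 1, 0)
n=21: window = (1, 0, 7)
n=22: window = (0, 7, 1)
n=23: window = (7, 1, 0)
n=24: window = (1, 0, 0)
n=25: window = (0, 0, 4)
n=26: window = (0, 4, 3)
n=27: window = (4, 3, 3)
n=28: window = (3, 3, 3)
n=29: window = (3, 3, 10)
n=30: window = (3, 10, 7)
n=31: window = (10, 7, 4)
n=32: window = (7, 4, 1)
n=33: window = (4, 1, 2)
n=34: window = (1, 2, 6)
n=35: window = (2, 6, 2)
n=36: window = (6, 2, 1)
n=37: window = (2, 1, 10)
n=38: window = (1, 10, 4)
n=39: window = (10, 4, 2)
n=40: window = (4, 2, 1)
…
n=663: window = (9, 5, 6)
n=664: window = (5, 6, 5)
n=665: window = (6, 5, 7)
window at n=665 equals window at n=0 → period = 665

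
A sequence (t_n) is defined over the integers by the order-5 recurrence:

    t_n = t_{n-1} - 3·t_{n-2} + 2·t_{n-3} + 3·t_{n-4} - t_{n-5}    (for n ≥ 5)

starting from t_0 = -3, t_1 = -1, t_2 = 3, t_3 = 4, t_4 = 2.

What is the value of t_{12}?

185

t_5 = 1·2 + -3·4 + 2·3 + 3·-1 + -1·-3 = -4
t_6 = 1·-4 + -3·2 + 2·4 + 3·3 + -1·-1 = 8
t_7 = 1·8 + -3·-4 + 2·2 + 3·4 + -1·3 = 33
t_8 = 1·33 + -3·8 + 2·-4 + 3·2 + -1·4 = 3
t_9 = 1·3 + -3·33 + 2·8 + 3·-4 + -1·2 = -94
t_10 = 1·-94 + -3·3 + 2·33 + 3·8 + -1·-4 = -9
t_11 = 1·-9 + -3·-94 + 2·3 + 3·33 + -1·8 = 370
t_12 = 1·370 + -3·-9 + 2·-94 + 3·3 + -1·33 = 185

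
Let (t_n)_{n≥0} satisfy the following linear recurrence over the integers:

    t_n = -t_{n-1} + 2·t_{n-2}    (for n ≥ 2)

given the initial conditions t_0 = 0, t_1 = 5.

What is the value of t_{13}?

13655

t_2 = -1·5 + 2·0 = -5
t_3 = -1·-5 + 2·5 = 15
t_4 = -1·15 + 2·-5 = -25
t_5 = -1·-25 + 2·15 = 55
t_6 = -1·55 + 2·-25 = -105
t_7 = -1·-105 + 2·55 = 215
t_8 = -1·215 + 2·-105 = -425
t_9 = -1·-425 + 2·215 = 855
t_10 = -1·855 + 2·-425 = -1705
t_11 = -1·-1705 + 2·855 = 3415
t_12 = -1·3415 + 2·-1705 = -6825
t_13 = -1·-6825 + 2·3415 = 13655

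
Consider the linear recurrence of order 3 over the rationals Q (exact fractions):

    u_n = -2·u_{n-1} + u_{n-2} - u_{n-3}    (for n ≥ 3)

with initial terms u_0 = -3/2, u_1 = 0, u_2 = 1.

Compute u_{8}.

88

u_3 = -2·1 + 1·0 + -1·-3/2 = -1/2
u_4 = -2·-1/2 + 1·1 + -1·0 = 2
u_5 = -2·2 + 1·-1/2 + -1·1 = -11/2
u_6 = -2·-11/2 + 1·2 + -1·-1/2 = 27/2
u_7 = -2·27/2 + 1·-11/2 + -1·2 = -69/2
u_8 = -2·-69/2 + 1·27/2 + -1·-11/2 = 88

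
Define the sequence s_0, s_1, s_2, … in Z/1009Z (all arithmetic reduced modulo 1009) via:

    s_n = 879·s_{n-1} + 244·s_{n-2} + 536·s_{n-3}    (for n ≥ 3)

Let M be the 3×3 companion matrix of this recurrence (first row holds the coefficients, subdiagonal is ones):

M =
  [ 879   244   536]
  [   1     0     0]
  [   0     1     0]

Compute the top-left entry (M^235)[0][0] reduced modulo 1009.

523

(M^235)[0][0] is the top entry after applying M 235 times to the unit state (1, 0, 0). Equivalently it is h_{237} for the auxiliary sequence (h_n) obeying the same recurrence with h_2 = 1 and h_i = 0 for 0 ≤ i < 2:
h_3 = 879·1 + 244·0 + 536·0 = 879
h_4 = 879·879 + 244·1 + 536·0 = 1000
h_5 = 879·1000 + 244·879 + 536·1 = 256
h_6 = 879·256 + 244·1000 + 536·879 = 789
h_7 = 879·789 + 244·256 + 536·1000 = 475
h_8 = 879·475 + 244·789 + 536·256 = 597
Continuing the recurrence:
  h_9 = 81;  h_10 = 264;  h_11 = 718;  h_12 = 366;  h_13 = 722;  h_14 = 908
  h_15 = 36;  h_16 = 482;  h_17 = 960;  h_18 = 1005;  h_19 = 720;  h_20 = 240
  h_21 = 67;  h_22 = 891;  h_23 = 906;  h_24 = 330;  h_25 = 899;  h_26 = 261
  h_27 = 75;  h_28 = 19;  h_29 = 340;  h_30 = 636;  h_31 = 374;  h_32 = 230
  h_33 = 670;  h_34 = 981;  h_35 = 817;  h_36 = 891;  h_37 = 907;  h_38 = 618
  h_39 = 27;  h_40 = 791;  h_41 = 918;  h_42 = 353;  h_43 = 714;  h_44 = 31
  h_45 = 190;  h_46 = 310;  h_47 = 478;  h_48 = 314;  h_49 = 821;  h_50 = 78
  h_51 = 293;  h_52 = 245;  h_53 = 730;  h_54 = 848;  h_55 = 427;  h_56 = 849
  h_57 = 350;  h_58 = 45;  h_59 = 853;  h_60 = 916;  h_61 = 164;  h_62 = 515
  h_63 = 911;  h_64 = 288;  h_65 = 780;  h_66 = 91;  h_67 = 897;  h_68 = 794
  h_69 = 966;  h_70 = 52;  h_71 = 696;  h_72 = 60;  h_73 = 204;  h_74 = 963
  h_75 = 133;  h_76 = 110;  h_77 = 559;  h_78 = 233;  h_79 = 599;  h_80 = 122
  h_81 = 916;  h_82 = 691;  h_83 = 293;  h_84 = 955;  h_85 = 892;  h_86 = 669
  h_87 = 834;  h_88 = 176;  h_89 = 394;  h_90 = 842;  h_91 = 292;  h_92 = 297
  h_93 = 639;  h_94 = 614;  h_95 = 191;  h_96 = 323;  h_97 = 748;  h_98 = 201
  h_99 = 576;  h_100 = 753;  h_101 = 49;  h_102 = 769;  h_103 = 786;  h_104 = 730
  h_105 = 532;  h_106 = 531;  h_107 = 26;  h_108 = 673;  h_109 = 661;  h_110 = 399
  h_111 = 957;  h_112 = 326;  h_113 = 383;  h_114 = 873;  h_115 = 321;  h_116 = 213
  h_117 = 945;  h_118 = 278;  h_119 = 863;  h_120 = 40;  h_121 = 221;  h_122 = 647
  h_123 = 335;  h_124 = 704;  h_125 = 6;  h_126 = 433;  h_127 = 647;  h_128 = 542
  h_129 = 652;  h_130 = 770;  h_131 = 386;  h_132 = 834;  h_133 = 938;  h_134 = 887
  h_135 = 591;  h_136 = 642;  h_137 = 397;  h_138 = 52;  h_139 = 350;  h_140 = 378
  h_141 = 565;  h_142 = 546;  h_143 = 85;  h_144 = 225;  h_145 = 617;  h_146 = 70
  h_147 = 717;  h_148 = 314;  h_149 = 118;  h_150 = 619;  h_151 = 591;  h_152 = 230
  h_153 = 110;  h_154 = 401;  h_155 = 117;  h_156 = 334;  h_157 = 282;  h_158 = 594
  h_159 = 91;  h_160 = 729;  h_161 = 631;  h_162 = 335;  h_163 = 694;  h_164 = 802
  h_165 = 458;  h_166 = 605;  h_167 = 852;  h_168 = 837;  h_169 = 587;  h_170 = 379
  h_171 = 757;  h_172 = 953;  h_173 = 613;  h_174 = 617;  h_175 = 1004;  h_176 = 491
  h_177 = 295;  h_178 = 72;  h_179 = 898;  h_180 = 426;  h_181 = 524;  h_182 = 544
  h_183 = 934;  h_184 = 579;  h_185 = 250;  h_186 = 973;  h_187 = 676;  h_188 = 3
  h_189 = 971;  h_190 = 732;  h_191 = 94;  h_192 = 724;  h_193 = 306;  h_194 = 595
  h_195 = 949;  h_196 = 170;  h_197 = 669;  h_198 = 43;  h_199 = 552;  h_200 = 670
  h_201 = 6;  h_202 = 486;  h_203 = 758;  h_204 = 53;  h_205 = 652;  h_206 = 481
  h_207 = 859;  h_208 = 1007;  h_209 = 505;  h_210 = 776;  h_211 = 79;  h_212 = 749
  h_213 = 836;  h_214 = 385;  h_215 = 448;  h_216 = 485;  h_217 = 372;  h_218 = 345
  h_219 = 151;  h_220 = 593;  h_221 = 387;  h_222 = 761;  h_223 = 556;  h_224 = 983
  h_225 = 62;  h_226 = 83;  h_227 = 492;  h_228 = 623;  h_229 = 808;  h_230 = 921
  h_231 = 687;  h_232 = 435;  h_233 = 343;  h_234 = 957;  h_235 = 732
h_236 = 879·732 + 244·957 + 536·343 = 325
h_237 = 879·325 + 244·732 + 536·957 = 523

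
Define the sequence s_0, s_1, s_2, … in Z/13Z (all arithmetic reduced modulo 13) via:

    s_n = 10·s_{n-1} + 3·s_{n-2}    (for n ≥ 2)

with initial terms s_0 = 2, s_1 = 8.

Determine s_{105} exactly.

s_2 = 10·8 + 3·2 = 8
s_3 = 10·8 + 3·8 = 0
s_4 = 10·0 + 3·8 = 11
s_5 = 10·11 + 3·0 = 6
s_6 = 10·6 + 3·11 = 2
s_7 = 10·2 + 3·6 = 12
s_8 = 10·12 + 3·2 = 9
s_9 = 10·9 + 3·12 = 9
s_10 = 10·9 + 3·9 = 0
s_11 = 10·0 + 3·9 = 1
s_12 = 10·1 + 3·0 = 10
s_13 = 10·10 + 3·1 = 12
s_14 = 10·12 + 3·10 = 7
s_15 = 10·7 + 3·12 = 2
s_16 = 10·2 + 3·7 = 2
s_17 = 10·2 + 3·2 = 0
s_18 = 10·0 + 3·2 = 6
s_19 = 10·6 + 3·0 = 8
s_20 = 10·8 + 3·6 = 7
s_21 = 10·7 + 3·8 = 3
s_22 = 10·3 + 3·7 = 12
s_23 = 10·12 + 3·3 = 12
s_24 = 10·12 + 3·12 = 0
s_25 = 10·0 + 3·12 = 10
s_26 = 10·10 + 3·0 = 9
s_27 = 10·9 + 3·10 = 3
s_28 = 10·3 + 3·9 = 5
s_29 = 10·5 + 3·3 = 7
s_30 = 10·7 + 3·5 = 7
s_31 = 10·7 + 3·7 = 0
s_32 = 10·0 + 3·7 = 8
s_33 = 10·8 + 3·0 = 2
s_34 = 10·2 + 3·8 = 5
s_35 = 10·5 + 3·2 = 4
s_36 = 10·4 + 3·5 = 3
s_37 = 10·3 + 3·4 = 3
s_38 = 10·3 + 3·3 = 0
s_39 = 10·0 + 3·3 = 9
s_40 = 10·9 + 3·0 = 12
s_41 = 10·12 + 3·9 = 4
s_42 = 10·4 + 3·12 = 11
s_43 = 10·11 + 3·4 = 5
s_44 = 10·5 + 3·11 = 5
s_45 = 10·5 + 3·5 = 0
s_46 = 10·0 + 3·5 = 2
s_47 = 10·2 + 3·0 = 7
s_48 = 10·7 + 3·2 = 11
s_49 = 10·11 + 3·7 = 1
s_50 = 10·1 + 3·11 = 4
s_51 = 10·4 + 3·1 = 4
s_52 = 10·4 + 3·4 = 0
s_53 = 10·0 + 3·4 = 12
s_54 = 10·12 + 3·0 = 3
s_55 = 10·3 + 3·12 = 1
s_56 = 10·1 + 3·3 = 6
s_57 = 10·6 + 3·1 = 11
s_58 = 10·11 + 3·6 = 11
s_59 = 10·11 + 3·11 = 0
s_60 = 10·0 + 3·11 = 7
s_61 = 10·7 + 3·0 = 5
s_62 = 10·5 + 3·7 = 6
s_63 = 10·6 + 3·5 = 10
s_64 = 10·10 + 3·6 = 1
s_65 = 10·1 + 3·10 = 1
s_66 = 10·1 + 3·1 = 0
s_67 = 10·0 + 3·1 = 3
s_68 = 10·3 + 3·0 = 4
s_69 = 10·4 + 3·3 = 10
s_70 = 10·10 + 3·4 = 8
s_71 = 10·8 + 3·10 = 6
s_72 = 10·6 + 3·8 = 6
s_73 = 10·6 + 3·6 = 0
s_74 = 10·0 + 3·6 = 5
s_75 = 10·5 + 3·0 = 11
s_76 = 10·11 + 3·5 = 8
s_77 = 10·8 + 3·11 = 9
s_78 = 10·9 + 3·8 = 10
s_79 = 10·10 + 3·9 = 10
s_80 = 10·10 + 3·10 = 0
s_81 = 10·0 + 3·10 = 4
s_82 = 10·4 + 3·0 = 1
s_83 = 10·1 + 3·4 = 9
s_84 = 10·9 + 3·1 = 2
s_85 = 10·2 + 3·9 = 8
s_86 = 10·8 + 3·2 = 8
s_87 = 10·8 + 3·8 = 0
s_88 = 10·0 + 3·8 = 11
s_89 = 10·11 + 3·0 = 6
s_90 = 10·6 + 3·11 = 2
s_91 = 10·2 + 3·6 = 12
s_92 = 10·12 + 3·2 = 9
s_93 = 10·9 + 3·12 = 9
s_94 = 10·9 + 3·9 = 0
s_95 = 10·0 + 3·9 = 1
s_96 = 10·1 + 3·0 = 10
s_97 = 10·10 + 3·1 = 12
s_98 = 10·12 + 3·10 = 7
s_99 = 10·7 + 3·12 = 2
s_100 = 10·2 + 3·7 = 2
s_101 = 10·2 + 3·2 = 0
s_102 = 10·0 + 3·2 = 6
s_103 = 10·6 + 3·0 = 8
s_104 = 10·8 + 3·6 = 7
s_105 = 10·7 + 3·8 = 3

3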